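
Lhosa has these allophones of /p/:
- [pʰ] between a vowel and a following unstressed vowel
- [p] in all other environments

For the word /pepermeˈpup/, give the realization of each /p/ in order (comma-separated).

[p], [pʰ], [p], [p]

Occurrence 1 (position 1): no conditioning environment matches → elsewhere allophone [p].
Occurrence 2 (position 3): between a vowel and a following unstressed vowel → [pʰ].
Occurrence 3 (position 8): no conditioning environment matches → elsewhere allophone [p].
Occurrence 4 (position 10): no conditioning environment matches → elsewhere allophone [p].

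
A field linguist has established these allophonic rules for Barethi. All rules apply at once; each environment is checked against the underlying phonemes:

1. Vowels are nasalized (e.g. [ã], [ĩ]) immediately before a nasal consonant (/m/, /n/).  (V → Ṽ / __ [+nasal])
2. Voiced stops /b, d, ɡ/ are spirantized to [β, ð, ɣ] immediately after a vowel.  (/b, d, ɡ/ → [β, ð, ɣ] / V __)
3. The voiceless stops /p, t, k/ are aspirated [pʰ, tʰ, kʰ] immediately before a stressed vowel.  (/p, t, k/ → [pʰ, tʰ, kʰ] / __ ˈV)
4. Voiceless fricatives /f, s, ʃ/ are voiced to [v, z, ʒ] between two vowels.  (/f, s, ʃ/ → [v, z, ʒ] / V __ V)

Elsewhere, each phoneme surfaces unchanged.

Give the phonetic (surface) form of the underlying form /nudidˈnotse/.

/n/ (word-initial): no rule targets it → [n].
/u/ (between /n/ and /d/): rule 1 targets it, but not before a nasal consonant → unchanged [u].
Rule 2 applies to /d/ (between /u/ and /i/: immediately after a vowel) → [ð].
/i/ (between /d/ and /d/): rule 1 targets it, but not before a nasal consonant → unchanged [i].
/d/ meets the environment for rule 2 (immediately after a vowel) → [ð].
/n/ (between /d/ and /o/): no rule targets it → [n].
/o/ (between /n/ and /t/) fails the environment for rule 1, so it stays [o].
/t/ — between /o/ and /s/; rule 3 does not apply here → [t].
/s/ (between /t/ and /e/): rule 4 targets it, but not between two vowels → unchanged [s].
/e/ (word-final): rule 1 targets it, but not before a nasal consonant → unchanged [e].

[nuðiðˈnotse]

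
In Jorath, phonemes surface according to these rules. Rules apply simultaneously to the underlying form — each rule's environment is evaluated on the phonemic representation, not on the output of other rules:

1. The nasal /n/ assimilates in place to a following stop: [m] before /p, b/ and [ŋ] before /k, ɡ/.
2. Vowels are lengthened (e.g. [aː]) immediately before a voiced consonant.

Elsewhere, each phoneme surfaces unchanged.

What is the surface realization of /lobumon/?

[loːbuːmoːn]

/o/ meets the environment for rule 2 (before a voiced consonant) → [oː].
/u/ meets the environment for rule 2 (before a voiced consonant) → [uː].
/o/ (between /m/ and /n/): before a voiced consonant, so rule 2 applies → [oː].
/n/ — word-final; rule 1 does not apply here → [n].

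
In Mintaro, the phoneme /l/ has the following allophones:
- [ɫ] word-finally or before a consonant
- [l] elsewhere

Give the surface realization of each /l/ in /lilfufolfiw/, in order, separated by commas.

Occurrence 1 (position 1): no conditioning environment matches → elsewhere allophone [l].
Occurrence 2 (position 3): word-finally or before a consonant → [ɫ].
Occurrence 3 (position 8): word-finally or before a consonant → [ɫ].

[l], [ɫ], [ɫ]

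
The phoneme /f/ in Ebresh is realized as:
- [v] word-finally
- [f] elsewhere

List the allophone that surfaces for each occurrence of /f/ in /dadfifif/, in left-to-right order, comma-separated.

[f], [f], [v]

Occurrence 1 (position 4): no conditioning environment matches → elsewhere allophone [f].
Occurrence 2 (position 6): no conditioning environment matches → elsewhere allophone [f].
Occurrence 3 (position 8): word-finally → [v].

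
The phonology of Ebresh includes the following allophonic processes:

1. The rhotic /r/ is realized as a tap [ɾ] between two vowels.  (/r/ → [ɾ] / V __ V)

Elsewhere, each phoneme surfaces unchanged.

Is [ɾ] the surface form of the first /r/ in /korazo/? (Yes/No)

/r/ meets the environment for rule 1 (between two vowels) → [ɾ].
The actual realization is [ɾ], which matches [ɾ].

Yes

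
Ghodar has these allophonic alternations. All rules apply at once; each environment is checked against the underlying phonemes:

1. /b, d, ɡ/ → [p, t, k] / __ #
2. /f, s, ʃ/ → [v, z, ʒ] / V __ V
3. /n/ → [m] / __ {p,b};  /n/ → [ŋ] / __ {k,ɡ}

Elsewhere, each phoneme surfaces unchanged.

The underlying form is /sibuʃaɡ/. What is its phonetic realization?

/s/ (word-initial) is in the target of rule 2 but the environment (between two vowels) is not met → [s].
/b/ — between /i/ and /u/; rule 1 does not apply here → [b].
Rule 2 applies to /ʃ/ (between /u/ and /a/: between two vowels) → [ʒ].
/ɡ/ meets the environment for rule 1 (word-finally) → [k].

[sibuʒak]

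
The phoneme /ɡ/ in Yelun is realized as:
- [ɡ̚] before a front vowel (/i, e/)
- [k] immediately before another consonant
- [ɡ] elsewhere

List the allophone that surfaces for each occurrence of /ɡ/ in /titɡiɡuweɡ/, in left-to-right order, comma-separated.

[ɡ̚], [ɡ], [ɡ]

Occurrence 1 (position 4): before a front vowel (/i, e/) → [ɡ̚].
Occurrence 2 (position 6): no conditioning environment matches → elsewhere allophone [ɡ].
Occurrence 3 (position 10): no conditioning environment matches → elsewhere allophone [ɡ].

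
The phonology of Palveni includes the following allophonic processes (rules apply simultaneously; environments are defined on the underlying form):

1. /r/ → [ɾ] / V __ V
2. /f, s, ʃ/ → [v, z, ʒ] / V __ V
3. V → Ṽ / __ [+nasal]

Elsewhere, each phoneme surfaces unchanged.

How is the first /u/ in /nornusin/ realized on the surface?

[u]

/u/ (between /n/ and /s/) fails the environment for rule 3, so it stays [u].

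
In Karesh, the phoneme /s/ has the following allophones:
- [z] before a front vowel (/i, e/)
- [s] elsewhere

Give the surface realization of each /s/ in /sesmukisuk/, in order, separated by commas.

Occurrence 1 (position 1): before a front vowel (/i, e/) → [z].
Occurrence 2 (position 3): no conditioning environment matches → elsewhere allophone [s].
Occurrence 3 (position 8): no conditioning environment matches → elsewhere allophone [s].

[z], [s], [s]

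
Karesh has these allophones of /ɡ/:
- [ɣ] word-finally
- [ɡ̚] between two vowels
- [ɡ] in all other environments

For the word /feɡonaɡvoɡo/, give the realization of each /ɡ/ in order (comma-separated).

[ɡ̚], [ɡ], [ɡ̚]

Occurrence 1 (position 3): between two vowels → [ɡ̚].
Occurrence 2 (position 7): no conditioning environment matches → elsewhere allophone [ɡ].
Occurrence 3 (position 10): between two vowels → [ɡ̚].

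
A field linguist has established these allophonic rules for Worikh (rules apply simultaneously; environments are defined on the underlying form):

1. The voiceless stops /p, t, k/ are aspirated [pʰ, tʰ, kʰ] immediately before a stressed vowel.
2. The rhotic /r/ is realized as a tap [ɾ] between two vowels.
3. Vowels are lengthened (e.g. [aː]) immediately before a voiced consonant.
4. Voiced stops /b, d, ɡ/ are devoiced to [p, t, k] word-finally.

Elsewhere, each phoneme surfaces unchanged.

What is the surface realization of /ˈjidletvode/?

/j/ stays [j].
/i/ (between /j/ and /d/) occurs before a voiced consonant → [iː] by rule 3.
/d/ (between /i/ and /l/): rule 4 targets it, but not word-finally → unchanged [d].
/l/ (between /d/ and /e/) is unaffected → [l].
/e/ (between /l/ and /t/): rule 3 targets it, but not before a voiced consonant → unchanged [e].
/t/ (between /e/ and /v/) fails the environment for rule 1, so it stays [t].
/v/ — not in any rule's target class → [v].
/o/ (between /v/ and /d/): before a voiced consonant, so rule 3 applies → [oː].
/d/ (between /o/ and /e/): rule 4 targets it, but not word-finally → unchanged [d].
/e/ (word-final) is in the target of rule 3 but the environment (before a voiced consonant) is not met → [e].

[ˈjiːdletvoːde]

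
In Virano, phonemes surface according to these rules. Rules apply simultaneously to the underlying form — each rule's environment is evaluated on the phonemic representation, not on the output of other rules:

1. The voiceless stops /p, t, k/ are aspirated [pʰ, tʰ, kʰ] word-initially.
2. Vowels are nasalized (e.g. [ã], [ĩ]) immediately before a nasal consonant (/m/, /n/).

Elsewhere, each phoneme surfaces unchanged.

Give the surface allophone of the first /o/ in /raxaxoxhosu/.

/o/ (between /x/ and /x/) is in the target of rule 2 but the environment (before a nasal consonant) is not met → [o].

[o]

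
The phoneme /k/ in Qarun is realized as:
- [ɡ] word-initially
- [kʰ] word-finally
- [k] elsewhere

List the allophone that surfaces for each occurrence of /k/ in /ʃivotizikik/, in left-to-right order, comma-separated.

Occurrence 1 (position 9): no conditioning environment matches → elsewhere allophone [k].
Occurrence 2 (position 11): word-finally → [kʰ].

[k], [kʰ]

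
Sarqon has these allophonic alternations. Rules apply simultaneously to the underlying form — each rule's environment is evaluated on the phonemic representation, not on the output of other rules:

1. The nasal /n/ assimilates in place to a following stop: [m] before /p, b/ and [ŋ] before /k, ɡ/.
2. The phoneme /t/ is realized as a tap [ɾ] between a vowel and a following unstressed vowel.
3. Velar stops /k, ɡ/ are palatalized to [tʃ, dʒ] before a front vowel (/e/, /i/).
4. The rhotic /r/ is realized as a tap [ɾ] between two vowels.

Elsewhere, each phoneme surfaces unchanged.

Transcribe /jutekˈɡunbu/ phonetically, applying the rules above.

/t/ (between /u/ and /e/) occurs between a vowel and a following unstressed vowel → [ɾ] by rule 2.
/k/ (between /e/ and /ɡ/) fails the environment for rule 3, so it stays [k].
/ɡ/ — between /k/ and /u/; rule 3 does not apply here → [ɡ].
Rule 1 applies to /n/ (between /u/ and /b/: before a labial or velar stop) → [m].

[juɾekˈɡumbu]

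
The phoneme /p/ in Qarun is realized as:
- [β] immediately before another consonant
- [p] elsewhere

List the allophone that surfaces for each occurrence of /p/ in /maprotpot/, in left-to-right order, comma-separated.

[β], [p]

Occurrence 1 (position 3): immediately before another consonant → [β].
Occurrence 2 (position 7): no conditioning environment matches → elsewhere allophone [p].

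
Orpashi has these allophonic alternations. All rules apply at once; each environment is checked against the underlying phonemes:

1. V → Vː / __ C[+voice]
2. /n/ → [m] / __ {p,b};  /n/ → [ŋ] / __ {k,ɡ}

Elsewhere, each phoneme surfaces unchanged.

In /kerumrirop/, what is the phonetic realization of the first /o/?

[o]

/o/ (between /r/ and /p/): rule 1 targets it, but not before a voiced consonant → unchanged [o].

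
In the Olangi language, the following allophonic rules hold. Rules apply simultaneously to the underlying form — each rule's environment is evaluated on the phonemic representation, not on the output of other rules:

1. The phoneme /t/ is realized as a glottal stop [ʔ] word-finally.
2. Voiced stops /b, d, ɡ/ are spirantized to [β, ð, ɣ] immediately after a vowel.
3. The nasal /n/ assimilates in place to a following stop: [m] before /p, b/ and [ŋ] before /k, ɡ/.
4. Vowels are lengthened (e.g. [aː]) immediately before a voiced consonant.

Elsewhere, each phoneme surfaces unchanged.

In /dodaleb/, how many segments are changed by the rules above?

5

Segments that undergo a rule: /o/ → [oː] (rule 4); /d/ → [ð] (rule 2); /a/ → [aː] (rule 4); /e/ → [eː] (rule 4); /b/ → [β] (rule 2).
All other segments surface unchanged.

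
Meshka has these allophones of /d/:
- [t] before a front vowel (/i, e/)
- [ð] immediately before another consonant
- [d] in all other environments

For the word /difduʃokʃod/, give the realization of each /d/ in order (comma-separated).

[t], [d], [d]

Occurrence 1 (position 1): before a front vowel (/i, e/) → [t].
Occurrence 2 (position 4): no conditioning environment matches → elsewhere allophone [d].
Occurrence 3 (position 11): no conditioning environment matches → elsewhere allophone [d].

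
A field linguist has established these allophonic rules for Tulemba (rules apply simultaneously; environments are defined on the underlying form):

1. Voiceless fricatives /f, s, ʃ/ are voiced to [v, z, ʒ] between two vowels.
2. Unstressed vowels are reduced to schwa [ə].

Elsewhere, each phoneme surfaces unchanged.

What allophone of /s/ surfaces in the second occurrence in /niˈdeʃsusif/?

/s/ — between /u/ and /i/, between two vowels — surfaces as [z] (rule 1).

[z]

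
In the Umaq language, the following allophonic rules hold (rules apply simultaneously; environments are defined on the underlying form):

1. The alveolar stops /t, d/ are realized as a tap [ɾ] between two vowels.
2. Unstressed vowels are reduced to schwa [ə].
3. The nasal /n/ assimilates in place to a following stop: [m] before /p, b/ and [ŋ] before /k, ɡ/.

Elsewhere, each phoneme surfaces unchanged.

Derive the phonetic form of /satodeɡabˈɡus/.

/a/ meets the environment for rule 2 (in an unstressed syllable) → [ə].
/t/ (between /a/ and /o/) occurs between two vowels → [ɾ] by rule 1.
/o/ meets the environment for rule 2 (in an unstressed syllable) → [ə].
/d/ (between /o/ and /e/): between two vowels, so rule 1 applies → [ɾ].
/e/ (between /d/ and /ɡ/) occurs in an unstressed syllable → [ə] by rule 2.
/a/ — between /ɡ/ and /b/, in an unstressed syllable — surfaces as [ə] (rule 2).
/u/ (between /ɡ/ and /s/): rule 2 targets it, but not in an unstressed syllable → unchanged [u].

[səɾəɾəɡəbˈɡus]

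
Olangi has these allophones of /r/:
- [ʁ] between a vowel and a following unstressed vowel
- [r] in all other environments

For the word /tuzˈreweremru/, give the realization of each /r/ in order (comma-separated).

Occurrence 1 (position 4): no conditioning environment matches → elsewhere allophone [r].
Occurrence 2 (position 8): between a vowel and a following unstressed vowel → [ʁ].
Occurrence 3 (position 11): no conditioning environment matches → elsewhere allophone [r].

[r], [ʁ], [r]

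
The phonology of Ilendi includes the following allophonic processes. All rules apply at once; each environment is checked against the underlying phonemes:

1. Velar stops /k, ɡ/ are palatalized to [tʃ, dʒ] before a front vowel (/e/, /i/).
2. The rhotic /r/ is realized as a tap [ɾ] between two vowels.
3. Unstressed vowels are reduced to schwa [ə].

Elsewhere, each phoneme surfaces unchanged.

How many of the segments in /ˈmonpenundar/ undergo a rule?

Segments that undergo a rule: /e/ → [ə] (rule 3); /u/ → [ə] (rule 3); /a/ → [ə] (rule 3).
All other segments surface unchanged.

3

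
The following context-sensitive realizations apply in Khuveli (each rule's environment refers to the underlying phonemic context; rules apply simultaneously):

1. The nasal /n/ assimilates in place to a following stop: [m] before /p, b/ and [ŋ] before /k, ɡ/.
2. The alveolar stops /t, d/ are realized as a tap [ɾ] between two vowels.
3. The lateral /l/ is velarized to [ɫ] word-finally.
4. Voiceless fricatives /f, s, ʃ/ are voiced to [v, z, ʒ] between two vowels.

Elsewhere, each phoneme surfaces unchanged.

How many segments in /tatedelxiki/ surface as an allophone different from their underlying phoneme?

Segments that undergo a rule: /t/ → [ɾ] (rule 2); /d/ → [ɾ] (rule 2).
All other segments surface unchanged.

2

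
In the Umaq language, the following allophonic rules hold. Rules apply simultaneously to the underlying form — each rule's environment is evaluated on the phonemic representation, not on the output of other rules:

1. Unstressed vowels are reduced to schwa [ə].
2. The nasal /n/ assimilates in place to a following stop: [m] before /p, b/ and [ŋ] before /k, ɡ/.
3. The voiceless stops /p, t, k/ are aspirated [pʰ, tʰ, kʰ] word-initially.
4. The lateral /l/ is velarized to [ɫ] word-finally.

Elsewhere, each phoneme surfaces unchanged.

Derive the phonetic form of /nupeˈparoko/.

[nəpəˈparəkə]

/n/ — word-initial; rule 2 does not apply here → [n].
/u/ (between /n/ and /p/): in an unstressed syllable, so rule 1 applies → [ə].
/p/ (between /u/ and /e/) fails the environment for rule 3, so it stays [p].
/e/ meets the environment for rule 1 (in an unstressed syllable) → [ə].
/p/ (between /e/ and /a/) is in the target of rule 3 but the environment (word-initially) is not met → [p].
/a/ (between /p/ and /r/): rule 1 targets it, but not in an unstressed syllable → unchanged [a].
/r/ (between /a/ and /o/) is unaffected → [r].
/o/ meets the environment for rule 1 (in an unstressed syllable) → [ə].
/k/ (between /o/ and /o/) fails the environment for rule 3, so it stays [k].
/o/ — word-final, in an unstressed syllable — surfaces as [ə] (rule 1).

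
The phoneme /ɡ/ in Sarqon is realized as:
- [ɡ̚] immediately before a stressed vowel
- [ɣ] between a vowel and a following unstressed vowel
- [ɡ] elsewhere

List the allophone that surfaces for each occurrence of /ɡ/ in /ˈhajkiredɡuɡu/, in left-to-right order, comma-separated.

[ɡ], [ɣ]

Occurrence 1 (position 9): no conditioning environment matches → elsewhere allophone [ɡ].
Occurrence 2 (position 11): between a vowel and a following unstressed vowel → [ɣ].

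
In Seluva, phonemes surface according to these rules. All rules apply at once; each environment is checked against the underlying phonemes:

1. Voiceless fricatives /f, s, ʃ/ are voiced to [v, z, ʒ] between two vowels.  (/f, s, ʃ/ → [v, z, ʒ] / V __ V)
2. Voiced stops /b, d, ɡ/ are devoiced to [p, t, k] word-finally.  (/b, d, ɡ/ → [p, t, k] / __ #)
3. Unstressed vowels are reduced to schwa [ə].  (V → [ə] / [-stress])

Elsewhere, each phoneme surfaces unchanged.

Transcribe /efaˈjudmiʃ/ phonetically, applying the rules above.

/e/ (word-initial): in an unstressed syllable, so rule 3 applies → [ə].
/f/ — between /e/ and /a/, between two vowels — surfaces as [v] (rule 1).
/a/ meets the environment for rule 3 (in an unstressed syllable) → [ə].
/j/ — not in any rule's target class → [j].
/u/ (between /j/ and /d/) fails the environment for rule 3, so it stays [u].
/d/ (between /u/ and /m/): rule 2 targets it, but not word-finally → unchanged [d].
/m/ (between /d/ and /i/) is unaffected → [m].
/i/ (between /m/ and /ʃ/): in an unstressed syllable, so rule 3 applies → [ə].
/ʃ/ (word-final): rule 1 targets it, but not between two vowels → unchanged [ʃ].

[əvəˈjudməʃ]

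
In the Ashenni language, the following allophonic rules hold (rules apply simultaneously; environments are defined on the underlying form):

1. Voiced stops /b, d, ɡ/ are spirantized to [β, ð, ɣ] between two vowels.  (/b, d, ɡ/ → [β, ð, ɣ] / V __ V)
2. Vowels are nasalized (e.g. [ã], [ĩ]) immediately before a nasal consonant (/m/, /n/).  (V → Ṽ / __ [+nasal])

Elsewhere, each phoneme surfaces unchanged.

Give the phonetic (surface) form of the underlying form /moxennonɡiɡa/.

/o/ — between /m/ and /x/; rule 2 does not apply here → [o].
/e/ (between /x/ and /n/): before a nasal consonant, so rule 2 applies → [ẽ].
Rule 2 applies to /o/ (between /n/ and /n/: before a nasal consonant) → [õ].
/ɡ/ — between /n/ and /i/; rule 1 does not apply here → [ɡ].
/i/ (between /ɡ/ and /ɡ/) is in the target of rule 2 but the environment (before a nasal consonant) is not met → [i].
Rule 1 applies to /ɡ/ (between /i/ and /a/: between two vowels) → [ɣ].
/a/ (word-final): rule 2 targets it, but not before a nasal consonant → unchanged [a].

[moxẽnnõnɡiɣa]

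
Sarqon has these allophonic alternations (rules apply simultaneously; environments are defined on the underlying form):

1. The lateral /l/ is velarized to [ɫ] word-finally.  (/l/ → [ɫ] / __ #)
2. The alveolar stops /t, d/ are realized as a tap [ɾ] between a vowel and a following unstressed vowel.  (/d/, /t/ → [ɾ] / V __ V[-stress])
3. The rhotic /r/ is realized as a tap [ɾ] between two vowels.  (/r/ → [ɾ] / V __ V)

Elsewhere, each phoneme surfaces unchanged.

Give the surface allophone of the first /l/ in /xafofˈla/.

/l/ (between /f/ and /a/) is in the target of rule 1 but the environment (word-finally) is not met → [l].

[l]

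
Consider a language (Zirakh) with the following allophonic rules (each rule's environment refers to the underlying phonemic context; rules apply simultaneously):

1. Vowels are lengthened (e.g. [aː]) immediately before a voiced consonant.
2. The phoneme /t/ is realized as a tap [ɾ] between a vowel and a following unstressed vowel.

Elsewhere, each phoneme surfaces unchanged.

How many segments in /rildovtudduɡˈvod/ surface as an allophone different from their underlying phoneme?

Segments that undergo a rule: /i/ → [iː] (rule 1); /o/ → [oː] (rule 1); /u/ → [uː] (rule 1); /u/ → [uː] (rule 1); /o/ → [oː] (rule 1).
All other segments surface unchanged.

5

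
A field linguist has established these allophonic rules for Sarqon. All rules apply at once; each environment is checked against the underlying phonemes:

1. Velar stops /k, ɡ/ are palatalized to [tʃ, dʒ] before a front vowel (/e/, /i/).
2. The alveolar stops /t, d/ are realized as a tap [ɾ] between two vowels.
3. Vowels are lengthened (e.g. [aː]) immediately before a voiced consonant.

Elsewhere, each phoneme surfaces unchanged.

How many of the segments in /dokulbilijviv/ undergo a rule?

4

Segments that undergo a rule: /u/ → [uː] (rule 3); /i/ → [iː] (rule 3); /i/ → [iː] (rule 3); /i/ → [iː] (rule 3).
All other segments surface unchanged.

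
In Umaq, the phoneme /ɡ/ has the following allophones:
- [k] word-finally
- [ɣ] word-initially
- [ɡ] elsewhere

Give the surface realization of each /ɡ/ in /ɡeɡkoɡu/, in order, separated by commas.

Occurrence 1 (position 1): word-initially → [ɣ].
Occurrence 2 (position 3): no conditioning environment matches → elsewhere allophone [ɡ].
Occurrence 3 (position 6): no conditioning environment matches → elsewhere allophone [ɡ].

[ɣ], [ɡ], [ɡ]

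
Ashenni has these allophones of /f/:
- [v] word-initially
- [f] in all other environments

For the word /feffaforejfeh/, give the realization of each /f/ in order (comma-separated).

[v], [f], [f], [f], [f]

Occurrence 1 (position 1): word-initially → [v].
Occurrence 2 (position 3): no conditioning environment matches → elsewhere allophone [f].
Occurrence 3 (position 4): no conditioning environment matches → elsewhere allophone [f].
Occurrence 4 (position 6): no conditioning environment matches → elsewhere allophone [f].
Occurrence 5 (position 11): no conditioning environment matches → elsewhere allophone [f].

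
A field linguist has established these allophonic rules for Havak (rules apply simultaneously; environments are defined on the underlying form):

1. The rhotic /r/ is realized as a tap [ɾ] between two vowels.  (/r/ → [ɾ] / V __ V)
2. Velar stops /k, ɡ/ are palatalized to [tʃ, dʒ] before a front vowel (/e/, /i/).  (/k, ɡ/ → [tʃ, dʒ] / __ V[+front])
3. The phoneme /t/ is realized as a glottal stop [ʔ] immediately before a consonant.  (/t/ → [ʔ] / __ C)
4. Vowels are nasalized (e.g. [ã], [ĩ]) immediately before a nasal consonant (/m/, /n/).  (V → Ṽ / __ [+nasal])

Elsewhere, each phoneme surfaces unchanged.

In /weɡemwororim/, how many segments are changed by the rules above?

5

Segments that undergo a rule: /ɡ/ → [dʒ] (rule 2); /e/ → [ẽ] (rule 4); /r/ → [ɾ] (rule 1); /r/ → [ɾ] (rule 1); /i/ → [ĩ] (rule 4).
All other segments surface unchanged.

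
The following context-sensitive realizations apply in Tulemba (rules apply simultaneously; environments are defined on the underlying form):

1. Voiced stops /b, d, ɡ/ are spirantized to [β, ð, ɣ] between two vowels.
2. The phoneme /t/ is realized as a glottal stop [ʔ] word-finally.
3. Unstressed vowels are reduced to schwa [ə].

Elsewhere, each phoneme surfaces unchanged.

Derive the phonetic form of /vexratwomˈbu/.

[vəxrətwəmˈbu]

/v/ — not in any rule's target class → [v].
/e/ (between /v/ and /x/) occurs in an unstressed syllable → [ə] by rule 3.
/x/ — not in any rule's target class → [x].
/r/ — not in any rule's target class → [r].
/a/ (between /r/ and /t/): in an unstressed syllable, so rule 3 applies → [ə].
/t/ — between /a/ and /w/; rule 2 does not apply here → [t].
/w/ — not in any rule's target class → [w].
/o/ meets the environment for rule 3 (in an unstressed syllable) → [ə].
/m/ (between /o/ and /b/): no rule targets it → [m].
/b/ (between /m/ and /u/) is in the target of rule 1 but the environment (between two vowels) is not met → [b].
/u/ (word-final) is in the target of rule 3 but the environment (in an unstressed syllable) is not met → [u].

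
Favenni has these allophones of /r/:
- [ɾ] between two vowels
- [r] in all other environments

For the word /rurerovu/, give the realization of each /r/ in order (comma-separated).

Occurrence 1 (position 1): no conditioning environment matches → elsewhere allophone [r].
Occurrence 2 (position 3): between two vowels → [ɾ].
Occurrence 3 (position 5): between two vowels → [ɾ].

[r], [ɾ], [ɾ]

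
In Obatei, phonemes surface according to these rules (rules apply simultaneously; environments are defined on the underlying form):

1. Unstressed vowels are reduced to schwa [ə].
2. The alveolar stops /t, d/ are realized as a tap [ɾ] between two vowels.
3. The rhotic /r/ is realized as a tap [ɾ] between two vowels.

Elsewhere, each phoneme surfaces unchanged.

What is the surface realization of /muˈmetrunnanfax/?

/m/ (word-initial) is unaffected → [m].
/u/ (between /m/ and /m/) occurs in an unstressed syllable → [ə] by rule 1.
/m/ (between /u/ and /e/) is unaffected → [m].
/e/ (between /m/ and /t/) is in the target of rule 1 but the environment (in an unstressed syllable) is not met → [e].
/t/ (between /e/ and /r/) fails the environment for rule 2, so it stays [t].
/r/ — between /t/ and /u/; rule 3 does not apply here → [r].
/u/ (between /r/ and /n/) occurs in an unstressed syllable → [ə] by rule 1.
/n/ — not in any rule's target class → [n].
/n/ (between /n/ and /a/) is unaffected → [n].
/a/ — between /n/ and /n/, in an unstressed syllable — surfaces as [ə] (rule 1).
/n/ — not in any rule's target class → [n].
/f/ (between /n/ and /a/): no rule targets it → [f].
/a/ (between /f/ and /x/): in an unstressed syllable, so rule 1 applies → [ə].
/x/ (word-final): no rule targets it → [x].

[məˈmetrənnənfəx]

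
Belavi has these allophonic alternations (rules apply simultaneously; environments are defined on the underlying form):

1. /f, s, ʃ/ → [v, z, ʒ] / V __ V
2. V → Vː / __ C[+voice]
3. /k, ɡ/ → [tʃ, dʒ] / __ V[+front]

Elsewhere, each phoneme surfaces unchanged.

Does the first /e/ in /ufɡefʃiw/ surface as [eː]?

/e/ (between /ɡ/ and /f/) fails the environment for rule 2, so it stays [e].
The actual realization is [e], not [eː].

No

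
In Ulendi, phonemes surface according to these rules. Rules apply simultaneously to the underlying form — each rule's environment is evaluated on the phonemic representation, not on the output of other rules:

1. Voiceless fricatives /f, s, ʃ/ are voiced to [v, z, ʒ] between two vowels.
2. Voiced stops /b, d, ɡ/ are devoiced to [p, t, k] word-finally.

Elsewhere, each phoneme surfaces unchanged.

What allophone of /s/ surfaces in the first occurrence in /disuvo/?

/s/ meets the environment for rule 1 (between two vowels) → [z].

[z]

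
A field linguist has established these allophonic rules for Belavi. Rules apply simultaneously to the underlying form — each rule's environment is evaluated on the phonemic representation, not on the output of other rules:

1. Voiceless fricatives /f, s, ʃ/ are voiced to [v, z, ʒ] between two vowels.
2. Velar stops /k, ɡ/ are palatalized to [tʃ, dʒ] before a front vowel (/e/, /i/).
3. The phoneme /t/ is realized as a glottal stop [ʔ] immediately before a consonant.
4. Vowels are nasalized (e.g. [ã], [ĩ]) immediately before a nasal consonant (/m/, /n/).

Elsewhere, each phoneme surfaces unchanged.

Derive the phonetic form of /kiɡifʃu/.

/k/ (word-initial) occurs before a front vowel → [tʃ] by rule 2.
/i/ — between /k/ and /ɡ/; rule 4 does not apply here → [i].
/ɡ/ (between /i/ and /i/) occurs before a front vowel → [dʒ] by rule 2.
/i/ (between /ɡ/ and /f/) is in the target of rule 4 but the environment (before a nasal consonant) is not met → [i].
/f/ (between /i/ and /ʃ/): rule 1 targets it, but not between two vowels → unchanged [f].
/ʃ/ — between /f/ and /u/; rule 1 does not apply here → [ʃ].
/u/ — word-final; rule 4 does not apply here → [u].

[tʃidʒifʃu]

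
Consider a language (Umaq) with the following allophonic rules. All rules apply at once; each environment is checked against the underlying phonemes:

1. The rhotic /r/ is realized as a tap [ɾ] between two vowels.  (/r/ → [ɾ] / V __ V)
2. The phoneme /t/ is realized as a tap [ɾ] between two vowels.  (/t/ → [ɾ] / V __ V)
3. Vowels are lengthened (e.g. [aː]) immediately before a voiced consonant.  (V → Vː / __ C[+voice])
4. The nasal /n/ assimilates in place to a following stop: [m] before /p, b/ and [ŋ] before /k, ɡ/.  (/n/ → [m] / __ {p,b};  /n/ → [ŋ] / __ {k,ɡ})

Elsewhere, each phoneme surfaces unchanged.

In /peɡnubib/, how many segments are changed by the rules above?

3

Segments that undergo a rule: /e/ → [eː] (rule 3); /u/ → [uː] (rule 3); /i/ → [iː] (rule 3).
All other segments surface unchanged.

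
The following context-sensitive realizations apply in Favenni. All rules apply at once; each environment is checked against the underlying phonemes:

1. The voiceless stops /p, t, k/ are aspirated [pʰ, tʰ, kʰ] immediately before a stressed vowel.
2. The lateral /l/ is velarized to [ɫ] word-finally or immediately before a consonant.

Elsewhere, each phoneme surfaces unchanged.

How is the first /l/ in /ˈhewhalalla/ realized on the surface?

[l]

/l/ (between /a/ and /a/): rule 2 targets it, but not word-finally or immediately before a consonant → unchanged [l].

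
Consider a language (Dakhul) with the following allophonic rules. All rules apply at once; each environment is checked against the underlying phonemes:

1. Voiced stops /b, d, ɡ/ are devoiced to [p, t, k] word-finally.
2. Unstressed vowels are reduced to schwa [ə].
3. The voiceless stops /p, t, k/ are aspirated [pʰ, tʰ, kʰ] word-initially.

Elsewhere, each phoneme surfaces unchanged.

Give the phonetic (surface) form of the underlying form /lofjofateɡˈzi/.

[ləfjəfətəɡˈzi]

/l/ — not in any rule's target class → [l].
/o/ — between /l/ and /f/, in an unstressed syllable — surfaces as [ə] (rule 2).
/f/ (between /o/ and /j/) is unaffected → [f].
/j/ (between /f/ and /o/): no rule targets it → [j].
Rule 2 applies to /o/ (between /j/ and /f/: in an unstressed syllable) → [ə].
/f/ (between /o/ and /a/): no rule targets it → [f].
Rule 2 applies to /a/ (between /f/ and /t/: in an unstressed syllable) → [ə].
/t/ (between /a/ and /e/) fails the environment for rule 3, so it stays [t].
/e/ (between /t/ and /ɡ/): in an unstressed syllable, so rule 2 applies → [ə].
/ɡ/ (between /e/ and /z/) is in the target of rule 1 but the environment (word-finally) is not met → [ɡ].
/z/ (between /ɡ/ and /i/) is unaffected → [z].
/i/ — word-final; rule 2 does not apply here → [i].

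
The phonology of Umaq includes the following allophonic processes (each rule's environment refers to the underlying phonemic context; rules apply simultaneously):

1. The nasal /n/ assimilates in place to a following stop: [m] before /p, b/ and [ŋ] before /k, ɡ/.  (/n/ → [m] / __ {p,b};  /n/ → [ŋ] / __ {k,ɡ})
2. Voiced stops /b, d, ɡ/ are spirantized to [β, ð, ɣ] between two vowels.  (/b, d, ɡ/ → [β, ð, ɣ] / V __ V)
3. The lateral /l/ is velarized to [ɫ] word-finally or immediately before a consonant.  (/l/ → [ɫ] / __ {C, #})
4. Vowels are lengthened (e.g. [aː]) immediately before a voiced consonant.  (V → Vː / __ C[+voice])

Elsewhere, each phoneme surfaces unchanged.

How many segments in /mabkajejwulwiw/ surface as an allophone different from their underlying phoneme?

Segments that undergo a rule: /a/ → [aː] (rule 4); /a/ → [aː] (rule 4); /e/ → [eː] (rule 4); /u/ → [uː] (rule 4); /l/ → [ɫ] (rule 3); /i/ → [iː] (rule 4).
All other segments surface unchanged.

6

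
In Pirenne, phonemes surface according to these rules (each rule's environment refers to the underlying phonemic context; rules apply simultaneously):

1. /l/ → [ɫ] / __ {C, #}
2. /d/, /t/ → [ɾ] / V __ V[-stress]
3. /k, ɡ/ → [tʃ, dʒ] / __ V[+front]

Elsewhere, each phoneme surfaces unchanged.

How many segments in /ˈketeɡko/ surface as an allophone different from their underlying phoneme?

2

Segments that undergo a rule: /k/ → [tʃ] (rule 3); /t/ → [ɾ] (rule 2).
All other segments surface unchanged.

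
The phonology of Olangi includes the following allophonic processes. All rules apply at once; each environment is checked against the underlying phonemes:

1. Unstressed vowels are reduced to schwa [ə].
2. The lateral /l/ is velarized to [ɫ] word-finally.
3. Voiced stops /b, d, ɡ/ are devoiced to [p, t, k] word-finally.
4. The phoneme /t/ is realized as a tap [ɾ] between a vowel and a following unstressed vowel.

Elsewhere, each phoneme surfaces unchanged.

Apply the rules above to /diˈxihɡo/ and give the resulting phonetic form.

/d/ — word-initial; rule 3 does not apply here → [d].
Rule 1 applies to /i/ (between /d/ and /x/: in an unstressed syllable) → [ə].
/x/ (between /i/ and /i/): no rule targets it → [x].
/i/ (between /x/ and /h/): rule 1 targets it, but not in an unstressed syllable → unchanged [i].
/h/ (between /i/ and /ɡ/) is unaffected → [h].
/ɡ/ (between /h/ and /o/) is in the target of rule 3 but the environment (word-finally) is not met → [ɡ].
/o/ (word-final) occurs in an unstressed syllable → [ə] by rule 1.

[dəˈxihɡə]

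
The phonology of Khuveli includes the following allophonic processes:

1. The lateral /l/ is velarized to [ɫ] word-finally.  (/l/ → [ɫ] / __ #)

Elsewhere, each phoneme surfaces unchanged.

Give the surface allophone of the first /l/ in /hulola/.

/l/ — between /u/ and /o/; rule 1 does not apply here → [l].

[l]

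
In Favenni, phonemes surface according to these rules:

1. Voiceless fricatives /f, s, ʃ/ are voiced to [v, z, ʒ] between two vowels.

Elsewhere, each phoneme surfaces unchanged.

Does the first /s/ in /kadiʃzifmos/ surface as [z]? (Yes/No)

/s/ (word-final) is in the target of rule 1 but the environment (between two vowels) is not met → [s].
The actual realization is [s], not [z].

No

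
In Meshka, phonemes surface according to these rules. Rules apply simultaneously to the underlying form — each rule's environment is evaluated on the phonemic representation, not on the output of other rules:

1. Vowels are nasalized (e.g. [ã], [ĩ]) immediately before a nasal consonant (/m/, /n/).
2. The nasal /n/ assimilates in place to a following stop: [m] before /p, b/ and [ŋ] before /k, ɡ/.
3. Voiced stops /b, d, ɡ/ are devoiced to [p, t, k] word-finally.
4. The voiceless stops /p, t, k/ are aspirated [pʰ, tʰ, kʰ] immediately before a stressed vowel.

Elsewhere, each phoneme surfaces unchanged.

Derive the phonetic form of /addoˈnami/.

/a/ (word-initial): rule 1 targets it, but not before a nasal consonant → unchanged [a].
/d/ (between /a/ and /d/): rule 3 targets it, but not word-finally → unchanged [d].
/d/ (between /d/ and /o/) is in the target of rule 3 but the environment (word-finally) is not met → [d].
/o/ — between /d/ and /n/, before a nasal consonant — surfaces as [õ] (rule 1).
/n/ (between /o/ and /a/): rule 2 targets it, but not before a labial or velar stop → unchanged [n].
/a/ (between /n/ and /m/) occurs before a nasal consonant → [ã] by rule 1.
/m/ (between /a/ and /i/) is unaffected → [m].
/i/ — word-final; rule 1 does not apply here → [i].

[addõˈnãmi]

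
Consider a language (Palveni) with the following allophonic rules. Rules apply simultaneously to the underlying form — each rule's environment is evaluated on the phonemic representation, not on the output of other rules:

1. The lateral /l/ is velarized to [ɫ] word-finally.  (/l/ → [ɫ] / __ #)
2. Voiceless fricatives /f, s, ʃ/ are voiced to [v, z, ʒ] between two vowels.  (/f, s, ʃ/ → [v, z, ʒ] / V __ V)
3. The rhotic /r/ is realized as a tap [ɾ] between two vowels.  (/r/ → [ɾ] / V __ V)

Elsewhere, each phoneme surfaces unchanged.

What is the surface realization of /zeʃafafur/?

[zeʒavavur]

/z/ (word-initial): no rule targets it → [z].
/e/ (between /z/ and /ʃ/) is unaffected → [e].
Rule 2 applies to /ʃ/ (between /e/ and /a/: between two vowels) → [ʒ].
/a/ — not in any rule's target class → [a].
/f/ — between /a/ and /a/, between two vowels — surfaces as [v] (rule 2).
/a/ (between /f/ and /f/): no rule targets it → [a].
/f/ (between /a/ and /u/): between two vowels, so rule 2 applies → [v].
/u/ stays [u].
/r/ (word-final): rule 3 targets it, but not between two vowels → unchanged [r].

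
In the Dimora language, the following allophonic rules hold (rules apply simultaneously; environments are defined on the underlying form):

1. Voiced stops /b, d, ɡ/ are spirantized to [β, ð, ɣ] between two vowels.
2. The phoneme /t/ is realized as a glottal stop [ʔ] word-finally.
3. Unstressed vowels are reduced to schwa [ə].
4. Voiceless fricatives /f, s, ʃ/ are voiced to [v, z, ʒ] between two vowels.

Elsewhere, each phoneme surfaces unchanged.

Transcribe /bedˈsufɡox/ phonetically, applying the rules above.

/b/ — word-initial; rule 1 does not apply here → [b].
/e/ (between /b/ and /d/): in an unstressed syllable, so rule 3 applies → [ə].
/d/ (between /e/ and /s/) is in the target of rule 1 but the environment (between two vowels) is not met → [d].
/s/ (between /d/ and /u/) is in the target of rule 4 but the environment (between two vowels) is not met → [s].
/u/ (between /s/ and /f/): rule 3 targets it, but not in an unstressed syllable → unchanged [u].
/f/ — between /u/ and /ɡ/; rule 4 does not apply here → [f].
/ɡ/ (between /f/ and /o/) fails the environment for rule 1, so it stays [ɡ].
/o/ (between /ɡ/ and /x/) occurs in an unstressed syllable → [ə] by rule 3.
/x/ (word-final) is unaffected → [x].

[bədˈsufɡəx]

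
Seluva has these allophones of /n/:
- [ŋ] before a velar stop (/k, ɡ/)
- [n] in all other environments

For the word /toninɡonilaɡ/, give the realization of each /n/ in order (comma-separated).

Occurrence 1 (position 3): no conditioning environment matches → elsewhere allophone [n].
Occurrence 2 (position 5): before a velar stop → [ŋ].
Occurrence 3 (position 8): no conditioning environment matches → elsewhere allophone [n].

[n], [ŋ], [n]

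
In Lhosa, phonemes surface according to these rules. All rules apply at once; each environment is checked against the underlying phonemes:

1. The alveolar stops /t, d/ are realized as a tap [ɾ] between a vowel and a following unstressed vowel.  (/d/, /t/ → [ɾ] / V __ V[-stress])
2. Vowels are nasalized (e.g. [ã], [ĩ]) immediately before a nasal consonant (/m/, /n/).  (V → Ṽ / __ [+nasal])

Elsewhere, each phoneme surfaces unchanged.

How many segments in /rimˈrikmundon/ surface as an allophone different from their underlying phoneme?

Segments that undergo a rule: /i/ → [ĩ] (rule 2); /u/ → [ũ] (rule 2); /o/ → [õ] (rule 2).
All other segments surface unchanged.

3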